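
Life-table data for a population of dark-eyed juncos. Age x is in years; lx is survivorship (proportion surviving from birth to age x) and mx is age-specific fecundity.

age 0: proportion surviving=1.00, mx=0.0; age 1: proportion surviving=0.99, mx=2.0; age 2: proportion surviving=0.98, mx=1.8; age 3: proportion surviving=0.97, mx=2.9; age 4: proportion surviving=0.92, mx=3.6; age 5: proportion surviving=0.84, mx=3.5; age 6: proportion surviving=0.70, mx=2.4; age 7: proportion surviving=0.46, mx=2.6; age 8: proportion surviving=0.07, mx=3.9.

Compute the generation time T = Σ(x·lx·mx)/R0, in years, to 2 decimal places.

3.92

lx·mx: 0, 1.98, 1.764, 2.813, 3.312, 2.94, 1.68, 1.196, 0.273 → R0 = 15.958
x·lx·mx: 0, 1.98, 3.528, 8.439, 13.248, 14.7, 10.08, 8.372, 2.184 → Σ = 62.531
T = 62.531 / 15.958 = 3.918473… → 3.92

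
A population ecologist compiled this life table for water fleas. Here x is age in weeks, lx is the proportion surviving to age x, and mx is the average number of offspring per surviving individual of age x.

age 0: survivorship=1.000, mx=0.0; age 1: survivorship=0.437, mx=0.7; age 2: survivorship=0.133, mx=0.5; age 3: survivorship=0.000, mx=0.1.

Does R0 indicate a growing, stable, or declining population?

R0 = Σ lx·mx = 0 + 0.3059 + 0.0665 + 0 = 0.3724
R0 < 1, so the population is declining.

declining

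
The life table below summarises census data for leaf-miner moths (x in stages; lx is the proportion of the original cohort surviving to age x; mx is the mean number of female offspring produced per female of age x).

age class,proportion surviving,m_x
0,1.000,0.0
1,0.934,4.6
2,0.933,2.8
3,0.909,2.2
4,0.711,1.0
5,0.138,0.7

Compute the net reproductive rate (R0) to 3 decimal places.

lx·mx by age: 0, 4.2964, 2.6124, 1.9998, 0.711, 0.0966
R0 = Σ lx·mx = 9.7162 → 9.716

9.716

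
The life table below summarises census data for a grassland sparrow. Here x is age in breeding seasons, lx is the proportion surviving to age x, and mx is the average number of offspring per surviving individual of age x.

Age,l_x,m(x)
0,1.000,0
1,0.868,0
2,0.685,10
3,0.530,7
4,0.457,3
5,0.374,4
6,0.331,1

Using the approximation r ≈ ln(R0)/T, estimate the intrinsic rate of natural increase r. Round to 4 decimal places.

0.9067

R0 = Σ lx·mx = 0 + 0 + 6.85 + 3.71 + 1.371 + 1.496 + 0.331 = 13.758
Σ x·lx·mx = 39.78; T = 39.78/13.758 = 2.89141…
r ≈ ln(R0)/T = ln(13.758)/2.89141… = 0.906693… → 0.9067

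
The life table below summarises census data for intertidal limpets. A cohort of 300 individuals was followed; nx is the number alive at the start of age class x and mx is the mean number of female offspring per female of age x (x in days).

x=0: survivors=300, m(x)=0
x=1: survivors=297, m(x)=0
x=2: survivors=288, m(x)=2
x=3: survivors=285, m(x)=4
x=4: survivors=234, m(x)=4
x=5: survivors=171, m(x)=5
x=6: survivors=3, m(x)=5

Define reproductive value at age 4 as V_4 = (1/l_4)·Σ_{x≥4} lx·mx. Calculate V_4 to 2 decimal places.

lx = nx/n0 = nx/300: 1, 0.99, 0.96, 0.95, 0.78, 0.57, 0.01
lx·mx for x ≥ 4: 3.12, 2.85, 0.05 → sum = 6.02
V_4 = 6.02 / l_4 = 6.02 / 0.78 = 7.717949… → 7.72

7.72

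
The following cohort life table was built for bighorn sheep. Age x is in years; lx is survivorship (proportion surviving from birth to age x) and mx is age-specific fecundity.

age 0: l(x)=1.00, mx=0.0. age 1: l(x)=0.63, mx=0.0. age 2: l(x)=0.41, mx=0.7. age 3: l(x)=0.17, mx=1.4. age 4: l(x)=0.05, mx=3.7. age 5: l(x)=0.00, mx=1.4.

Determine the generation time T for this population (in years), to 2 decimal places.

2.86

lx·mx: 0, 0, 0.287, 0.238, 0.185, 0 → R0 = 0.71
x·lx·mx: 0, 0, 0.574, 0.714, 0.74, 0 → Σ = 2.028
T = 2.028 / 0.71 = 2.856338… → 2.86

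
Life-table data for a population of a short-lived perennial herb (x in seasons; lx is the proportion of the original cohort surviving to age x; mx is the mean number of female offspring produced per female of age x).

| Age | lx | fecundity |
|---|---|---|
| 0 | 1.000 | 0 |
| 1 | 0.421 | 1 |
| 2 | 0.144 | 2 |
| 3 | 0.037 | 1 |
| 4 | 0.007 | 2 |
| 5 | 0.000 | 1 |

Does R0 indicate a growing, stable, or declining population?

declining

R0 = Σ lx·mx = 0 + 0.421 + 0.288 + 0.037 + 0.014 + 0 = 0.76
R0 < 1, so the population is declining.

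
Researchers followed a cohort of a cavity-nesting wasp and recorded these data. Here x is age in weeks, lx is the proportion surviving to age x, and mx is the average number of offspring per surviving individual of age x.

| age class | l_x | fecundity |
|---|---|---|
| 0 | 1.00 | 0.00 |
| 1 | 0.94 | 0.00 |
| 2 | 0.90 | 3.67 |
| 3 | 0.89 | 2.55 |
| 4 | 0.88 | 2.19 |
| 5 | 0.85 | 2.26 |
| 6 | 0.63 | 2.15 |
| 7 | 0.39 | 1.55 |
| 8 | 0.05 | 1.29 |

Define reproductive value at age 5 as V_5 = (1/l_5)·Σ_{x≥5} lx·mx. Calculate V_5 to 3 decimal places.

4.641

lx·mx for x ≥ 5: 1.921, 1.3545, 0.6045, 0.0645 → sum = 3.9445
V_5 = 3.9445 / l_5 = 3.9445 / 0.85 = 4.640588… → 4.641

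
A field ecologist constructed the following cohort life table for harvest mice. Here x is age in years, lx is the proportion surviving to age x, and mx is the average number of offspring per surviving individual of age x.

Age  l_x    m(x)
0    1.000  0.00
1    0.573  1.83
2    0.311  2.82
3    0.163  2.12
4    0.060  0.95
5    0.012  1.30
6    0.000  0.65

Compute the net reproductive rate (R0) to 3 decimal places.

lx·mx by age: 0, 1.04859, 0.87702, 0.34556, 0.057, 0.0156, 0
R0 = Σ lx·mx = 2.34377 → 2.344

2.344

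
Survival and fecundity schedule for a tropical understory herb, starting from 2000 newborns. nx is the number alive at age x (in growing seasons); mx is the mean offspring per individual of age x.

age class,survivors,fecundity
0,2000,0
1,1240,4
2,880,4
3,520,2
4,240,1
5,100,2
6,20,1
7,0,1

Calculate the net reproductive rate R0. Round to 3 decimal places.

4.990

lx = nx/n0 = nx/2000: 1, 0.62, 0.44, 0.26, 0.12, 0.05, 0.01, 0
lx·mx by age: 0, 2.48, 1.76, 0.52, 0.12, 0.1, 0.01, 0
R0 = Σ lx·mx = 4.99 → 4.990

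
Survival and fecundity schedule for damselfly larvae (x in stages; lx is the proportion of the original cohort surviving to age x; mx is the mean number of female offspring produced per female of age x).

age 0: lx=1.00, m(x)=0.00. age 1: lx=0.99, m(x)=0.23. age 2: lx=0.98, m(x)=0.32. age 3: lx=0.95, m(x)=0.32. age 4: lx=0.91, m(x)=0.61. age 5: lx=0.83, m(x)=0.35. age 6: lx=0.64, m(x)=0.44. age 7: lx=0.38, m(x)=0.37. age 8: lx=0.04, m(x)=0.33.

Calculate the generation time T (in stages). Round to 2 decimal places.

lx·mx: 0, 0.2277, 0.3136, 0.304, 0.5551, 0.2905, 0.2816, 0.1406, 0.0132 → R0 = 2.1263
x·lx·mx: 0, 0.2277, 0.6272, 0.912, 2.2204, 1.4525, 1.6896, 0.9842, 0.1056 → Σ = 8.2192
T = 8.2192 / 2.1263 = 3.865494… → 3.87

3.87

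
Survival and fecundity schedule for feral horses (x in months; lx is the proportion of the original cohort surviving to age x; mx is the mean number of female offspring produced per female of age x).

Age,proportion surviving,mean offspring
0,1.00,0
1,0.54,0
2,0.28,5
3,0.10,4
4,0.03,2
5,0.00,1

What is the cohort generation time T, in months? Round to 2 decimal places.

2.28

lx·mx: 0, 0, 1.4, 0.4, 0.06, 0 → R0 = 1.86
x·lx·mx: 0, 0, 2.8, 1.2, 0.24, 0 → Σ = 4.24
T = 4.24 / 1.86 = 2.27957… → 2.28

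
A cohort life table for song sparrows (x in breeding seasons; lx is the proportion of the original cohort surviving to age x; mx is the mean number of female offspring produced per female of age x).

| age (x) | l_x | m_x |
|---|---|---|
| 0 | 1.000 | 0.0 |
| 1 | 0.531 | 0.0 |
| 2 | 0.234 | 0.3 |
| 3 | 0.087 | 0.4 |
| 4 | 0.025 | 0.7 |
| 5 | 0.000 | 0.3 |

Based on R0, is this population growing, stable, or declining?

R0 = Σ lx·mx = 0 + 0 + 0.0702 + 0.0348 + 0.0175 + 0 = 0.1225
R0 < 1, so the population is declining.

declining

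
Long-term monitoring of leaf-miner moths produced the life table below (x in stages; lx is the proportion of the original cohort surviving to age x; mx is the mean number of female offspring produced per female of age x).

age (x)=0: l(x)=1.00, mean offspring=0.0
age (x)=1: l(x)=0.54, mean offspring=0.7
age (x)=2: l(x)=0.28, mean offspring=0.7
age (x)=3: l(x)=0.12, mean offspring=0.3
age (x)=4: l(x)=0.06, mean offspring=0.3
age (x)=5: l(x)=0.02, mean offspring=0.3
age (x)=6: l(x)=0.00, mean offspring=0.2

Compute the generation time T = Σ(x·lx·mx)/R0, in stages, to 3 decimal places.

1.546

lx·mx: 0, 0.378, 0.196, 0.036, 0.018, 0.006, 0 → R0 = 0.634
x·lx·mx: 0, 0.378, 0.392, 0.108, 0.072, 0.03, 0 → Σ = 0.98
T = 0.98 / 0.634 = 1.545741… → 1.546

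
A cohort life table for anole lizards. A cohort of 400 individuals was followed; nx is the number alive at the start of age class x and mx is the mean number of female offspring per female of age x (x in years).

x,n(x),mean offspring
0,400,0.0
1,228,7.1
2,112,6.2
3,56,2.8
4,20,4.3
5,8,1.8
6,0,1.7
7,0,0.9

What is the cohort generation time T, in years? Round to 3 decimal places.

lx = nx/n0 = nx/400: 1, 0.57, 0.28, 0.14, 0.05, 0.02, 0, 0
lx·mx: 0, 4.047, 1.736, 0.392, 0.215, 0.036, 0, 0 → R0 = 6.426
x·lx·mx: 0, 4.047, 3.472, 1.176, 0.86, 0.18, 0, 0 → Σ = 9.735
T = 9.735 / 6.426 = 1.514939… → 1.515

1.515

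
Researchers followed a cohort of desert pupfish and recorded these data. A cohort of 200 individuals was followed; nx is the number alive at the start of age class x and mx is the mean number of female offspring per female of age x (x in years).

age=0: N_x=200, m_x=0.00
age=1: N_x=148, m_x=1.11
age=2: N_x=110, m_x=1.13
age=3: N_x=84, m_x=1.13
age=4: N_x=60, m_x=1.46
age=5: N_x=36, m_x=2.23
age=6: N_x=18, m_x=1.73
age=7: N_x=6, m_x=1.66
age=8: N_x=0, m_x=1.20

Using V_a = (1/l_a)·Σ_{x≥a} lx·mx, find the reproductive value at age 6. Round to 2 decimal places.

2.28

lx = nx/n0 = nx/200: 1, 0.74, 0.55, 0.42, 0.3, 0.18, 0.09, 0.03, 0
lx·mx for x ≥ 6: 0.1557, 0.0498, 0 → sum = 0.2055
V_6 = 0.2055 / l_6 = 0.2055 / 0.09 = 2.283333… → 2.28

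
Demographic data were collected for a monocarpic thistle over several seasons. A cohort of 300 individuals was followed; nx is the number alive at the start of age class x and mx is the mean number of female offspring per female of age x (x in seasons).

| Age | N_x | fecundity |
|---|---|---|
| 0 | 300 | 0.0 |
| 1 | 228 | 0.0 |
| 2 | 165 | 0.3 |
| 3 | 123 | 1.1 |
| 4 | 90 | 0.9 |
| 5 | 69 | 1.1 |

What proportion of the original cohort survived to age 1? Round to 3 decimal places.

l_1 = n_1/n_0 = 228/300 = 0.76 → 0.760

0.760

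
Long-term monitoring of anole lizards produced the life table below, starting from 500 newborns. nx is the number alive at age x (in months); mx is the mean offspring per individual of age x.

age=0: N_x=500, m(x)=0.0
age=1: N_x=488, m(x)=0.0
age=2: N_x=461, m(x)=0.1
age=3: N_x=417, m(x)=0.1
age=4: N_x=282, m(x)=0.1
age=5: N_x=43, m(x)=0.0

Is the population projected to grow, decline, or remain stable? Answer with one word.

declining

lx = nx/n0 = nx/500: 1, 0.976, 0.922, 0.834, 0.564, 0.086
R0 = Σ lx·mx = 0 + 0 + 0.0922 + 0.0834 + 0.0564 + 0 = 0.232
R0 < 1, so the population is declining.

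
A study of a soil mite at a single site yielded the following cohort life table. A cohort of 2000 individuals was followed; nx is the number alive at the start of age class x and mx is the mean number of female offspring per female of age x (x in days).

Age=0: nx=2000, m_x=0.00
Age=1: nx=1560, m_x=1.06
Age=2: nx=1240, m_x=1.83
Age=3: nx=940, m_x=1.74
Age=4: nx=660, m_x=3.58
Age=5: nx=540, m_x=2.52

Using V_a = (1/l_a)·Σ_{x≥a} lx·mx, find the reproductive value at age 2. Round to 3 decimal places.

lx = nx/n0 = nx/2000: 1, 0.78, 0.62, 0.47, 0.33, 0.27
lx·mx for x ≥ 2: 1.1346, 0.8178, 1.1814, 0.6804 → sum = 3.8142
V_2 = 3.8142 / l_2 = 3.8142 / 0.62 = 6.151935… → 6.152

6.152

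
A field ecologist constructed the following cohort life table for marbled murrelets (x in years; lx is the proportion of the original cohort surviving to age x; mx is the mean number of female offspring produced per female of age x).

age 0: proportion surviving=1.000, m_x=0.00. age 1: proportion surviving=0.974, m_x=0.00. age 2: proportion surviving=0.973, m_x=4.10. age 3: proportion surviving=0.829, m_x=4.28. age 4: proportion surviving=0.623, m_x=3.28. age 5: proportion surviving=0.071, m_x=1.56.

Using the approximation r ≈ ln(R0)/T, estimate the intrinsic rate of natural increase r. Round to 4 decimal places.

R0 = Σ lx·mx = 0 + 0 + 3.9893 + 3.54812 + 2.04344 + 0.11076 = 9.69162
Σ x·lx·mx = 27.35052; T = 27.35052/9.69162 = 2.82208…
r ≈ ln(R0)/T = ln(9.69162)/2.82208… = 0.804818… → 0.8048

0.8048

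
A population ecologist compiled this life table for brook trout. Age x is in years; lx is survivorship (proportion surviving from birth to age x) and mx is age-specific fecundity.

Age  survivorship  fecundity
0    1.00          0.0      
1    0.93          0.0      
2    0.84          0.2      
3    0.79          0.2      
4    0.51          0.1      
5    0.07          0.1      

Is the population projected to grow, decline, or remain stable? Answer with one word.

R0 = Σ lx·mx = 0 + 0 + 0.168 + 0.158 + 0.051 + 0.007 = 0.384
R0 < 1, so the population is declining.

declining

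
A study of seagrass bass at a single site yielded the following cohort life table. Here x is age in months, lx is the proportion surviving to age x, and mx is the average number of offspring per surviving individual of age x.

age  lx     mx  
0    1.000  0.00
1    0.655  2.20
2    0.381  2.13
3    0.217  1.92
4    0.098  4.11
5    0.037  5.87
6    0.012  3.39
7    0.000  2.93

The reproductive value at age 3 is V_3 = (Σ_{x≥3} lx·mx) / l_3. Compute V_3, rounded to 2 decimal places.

lx·mx for x ≥ 3: 0.41664, 0.40278, 0.21719, 0.04068, 0 → sum = 1.07729
V_3 = 1.07729 / l_3 = 1.07729 / 0.217 = 4.96447… → 4.96

4.96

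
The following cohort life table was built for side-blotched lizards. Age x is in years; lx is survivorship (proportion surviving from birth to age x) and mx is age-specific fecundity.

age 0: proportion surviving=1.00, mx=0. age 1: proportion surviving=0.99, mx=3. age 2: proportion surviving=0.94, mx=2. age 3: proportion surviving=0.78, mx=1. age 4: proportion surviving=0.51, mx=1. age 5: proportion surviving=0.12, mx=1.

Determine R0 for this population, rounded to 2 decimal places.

6.26

lx·mx by age: 0, 2.97, 1.88, 0.78, 0.51, 0.12
R0 = Σ lx·mx = 6.26 → 6.26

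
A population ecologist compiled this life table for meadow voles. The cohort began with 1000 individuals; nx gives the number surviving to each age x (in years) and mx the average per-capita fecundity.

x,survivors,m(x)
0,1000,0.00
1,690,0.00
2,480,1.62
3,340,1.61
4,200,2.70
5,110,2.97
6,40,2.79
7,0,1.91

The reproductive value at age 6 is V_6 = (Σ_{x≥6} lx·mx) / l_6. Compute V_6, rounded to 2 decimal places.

2.79

lx = nx/n0 = nx/1000: 1, 0.69, 0.48, 0.34, 0.2, 0.11, 0.04, 0
lx·mx for x ≥ 6: 0.1116, 0 → sum = 0.1116
V_6 = 0.1116 / l_6 = 0.1116 / 0.04 = 2.79 → 2.79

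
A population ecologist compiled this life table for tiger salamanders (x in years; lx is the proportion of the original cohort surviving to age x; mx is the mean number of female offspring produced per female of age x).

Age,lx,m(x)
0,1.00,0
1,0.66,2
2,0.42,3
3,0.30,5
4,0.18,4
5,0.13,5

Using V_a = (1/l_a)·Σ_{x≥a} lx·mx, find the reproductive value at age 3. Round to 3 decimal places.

lx·mx for x ≥ 3: 1.5, 0.72, 0.65 → sum = 2.87
V_3 = 2.87 / l_3 = 2.87 / 0.3 = 9.566667… → 9.567

9.567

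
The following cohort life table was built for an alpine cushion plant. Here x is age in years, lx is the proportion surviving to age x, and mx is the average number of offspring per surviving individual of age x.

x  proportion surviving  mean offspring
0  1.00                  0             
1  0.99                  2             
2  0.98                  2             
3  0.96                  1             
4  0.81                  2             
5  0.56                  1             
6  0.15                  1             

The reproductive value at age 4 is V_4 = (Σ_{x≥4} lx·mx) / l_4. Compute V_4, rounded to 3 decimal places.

2.877

lx·mx for x ≥ 4: 1.62, 0.56, 0.15 → sum = 2.33
V_4 = 2.33 / l_4 = 2.33 / 0.81 = 2.876543… → 2.877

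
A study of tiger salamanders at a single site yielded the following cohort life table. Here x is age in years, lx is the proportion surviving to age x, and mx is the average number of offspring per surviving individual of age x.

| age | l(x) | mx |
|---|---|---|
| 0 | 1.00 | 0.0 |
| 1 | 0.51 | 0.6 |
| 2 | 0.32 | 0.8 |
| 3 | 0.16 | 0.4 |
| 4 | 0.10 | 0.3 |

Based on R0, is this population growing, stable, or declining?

R0 = Σ lx·mx = 0 + 0.306 + 0.256 + 0.064 + 0.03 = 0.656
R0 < 1, so the population is declining.

declining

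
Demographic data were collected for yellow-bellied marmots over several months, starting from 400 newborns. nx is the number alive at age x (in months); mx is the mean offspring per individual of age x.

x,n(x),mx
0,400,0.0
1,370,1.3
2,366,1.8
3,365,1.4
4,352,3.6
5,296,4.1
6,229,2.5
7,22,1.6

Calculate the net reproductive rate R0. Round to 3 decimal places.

11.848

lx = nx/n0 = nx/400: 1, 0.925, 0.915, 0.9125, 0.88, 0.74, 0.5725, 0.055
lx·mx by age: 0, 1.2025, 1.647, 1.2775, 3.168, 3.034, 1.43125, 0.088
R0 = Σ lx·mx = 11.84825 → 11.848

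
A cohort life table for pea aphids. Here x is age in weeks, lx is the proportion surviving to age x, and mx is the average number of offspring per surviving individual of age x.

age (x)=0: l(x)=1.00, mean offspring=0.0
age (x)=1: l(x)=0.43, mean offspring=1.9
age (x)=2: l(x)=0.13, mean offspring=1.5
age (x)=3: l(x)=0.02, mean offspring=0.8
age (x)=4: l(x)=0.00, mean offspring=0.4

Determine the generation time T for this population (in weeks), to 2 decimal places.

1.22

lx·mx: 0, 0.817, 0.195, 0.016, 0 → R0 = 1.028
x·lx·mx: 0, 0.817, 0.39, 0.048, 0 → Σ = 1.255
T = 1.255 / 1.028 = 1.220817… → 1.22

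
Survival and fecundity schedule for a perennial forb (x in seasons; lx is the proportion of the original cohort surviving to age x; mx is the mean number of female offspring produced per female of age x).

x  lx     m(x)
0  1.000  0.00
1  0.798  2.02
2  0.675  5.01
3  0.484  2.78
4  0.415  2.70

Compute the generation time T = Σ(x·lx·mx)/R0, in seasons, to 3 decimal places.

lx·mx: 0, 1.61196, 3.38175, 1.34552, 1.1205 → R0 = 7.45973
x·lx·mx: 0, 1.61196, 6.7635, 4.03656, 4.482 → Σ = 16.89402
T = 16.89402 / 7.45973 = 2.264696… → 2.265

2.265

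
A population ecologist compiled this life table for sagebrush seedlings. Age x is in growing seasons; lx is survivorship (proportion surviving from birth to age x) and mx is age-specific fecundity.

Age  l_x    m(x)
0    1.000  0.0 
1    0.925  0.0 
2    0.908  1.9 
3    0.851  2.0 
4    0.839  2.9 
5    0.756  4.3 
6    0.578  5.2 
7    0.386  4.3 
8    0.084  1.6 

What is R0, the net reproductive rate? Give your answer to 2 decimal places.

13.91

lx·mx by age: 0, 0, 1.7252, 1.702, 2.4331, 3.2508, 3.0056, 1.6598, 0.1344
R0 = Σ lx·mx = 13.9109 → 13.91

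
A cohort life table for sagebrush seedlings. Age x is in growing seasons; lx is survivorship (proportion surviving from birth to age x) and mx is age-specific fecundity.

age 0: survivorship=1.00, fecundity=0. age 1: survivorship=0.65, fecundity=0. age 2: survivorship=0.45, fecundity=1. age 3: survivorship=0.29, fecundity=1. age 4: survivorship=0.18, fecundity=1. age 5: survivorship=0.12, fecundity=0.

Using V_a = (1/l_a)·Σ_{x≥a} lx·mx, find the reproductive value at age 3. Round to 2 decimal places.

lx·mx for x ≥ 3: 0.29, 0.18, 0 → sum = 0.47
V_3 = 0.47 / l_3 = 0.47 / 0.29 = 1.62069… → 1.62

1.62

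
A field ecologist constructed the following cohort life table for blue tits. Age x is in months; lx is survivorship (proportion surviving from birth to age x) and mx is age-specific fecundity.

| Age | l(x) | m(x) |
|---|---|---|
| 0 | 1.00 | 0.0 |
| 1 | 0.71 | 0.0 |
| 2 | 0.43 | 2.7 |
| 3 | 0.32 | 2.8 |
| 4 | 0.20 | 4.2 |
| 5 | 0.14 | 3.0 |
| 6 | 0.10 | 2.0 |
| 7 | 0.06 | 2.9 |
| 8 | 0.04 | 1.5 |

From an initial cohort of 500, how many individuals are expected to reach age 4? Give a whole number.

Expected survivors = N0 · l_4 = 500 × 0.20 = 100 → 100

100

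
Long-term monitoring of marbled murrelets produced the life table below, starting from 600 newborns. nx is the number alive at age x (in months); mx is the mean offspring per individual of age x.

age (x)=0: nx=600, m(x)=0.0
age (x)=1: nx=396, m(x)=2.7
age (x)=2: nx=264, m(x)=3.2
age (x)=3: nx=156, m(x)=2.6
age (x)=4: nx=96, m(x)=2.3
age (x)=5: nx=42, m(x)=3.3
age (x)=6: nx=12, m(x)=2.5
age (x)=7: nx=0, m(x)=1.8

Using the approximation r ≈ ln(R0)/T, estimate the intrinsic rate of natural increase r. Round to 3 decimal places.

0.712

lx = nx/n0 = nx/600: 1, 0.66, 0.44, 0.26, 0.16, 0.07, 0.02, 0
R0 = Σ lx·mx = 0 + 1.782 + 1.408 + 0.676 + 0.368 + 0.231 + 0.05 + 0 = 4.515
Σ x·lx·mx = 9.553; T = 9.553/4.515 = 2.11584…
r ≈ ln(R0)/T = ln(4.515)/2.11584… = 0.71244… → 0.712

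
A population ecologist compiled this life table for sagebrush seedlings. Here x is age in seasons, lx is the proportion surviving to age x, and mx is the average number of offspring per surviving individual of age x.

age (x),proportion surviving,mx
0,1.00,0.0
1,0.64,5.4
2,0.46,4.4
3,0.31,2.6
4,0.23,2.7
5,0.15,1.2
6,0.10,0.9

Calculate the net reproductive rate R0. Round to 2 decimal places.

7.18

lx·mx by age: 0, 3.456, 2.024, 0.806, 0.621, 0.18, 0.09
R0 = Σ lx·mx = 7.177 → 7.18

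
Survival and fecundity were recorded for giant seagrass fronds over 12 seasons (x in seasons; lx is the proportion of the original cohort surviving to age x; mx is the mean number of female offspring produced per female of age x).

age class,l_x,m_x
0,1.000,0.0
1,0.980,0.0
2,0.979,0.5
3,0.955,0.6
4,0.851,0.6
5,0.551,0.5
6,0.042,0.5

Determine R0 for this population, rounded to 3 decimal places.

lx·mx by age: 0, 0, 0.4895, 0.573, 0.5106, 0.2755, 0.021
R0 = Σ lx·mx = 1.8696 → 1.870

1.870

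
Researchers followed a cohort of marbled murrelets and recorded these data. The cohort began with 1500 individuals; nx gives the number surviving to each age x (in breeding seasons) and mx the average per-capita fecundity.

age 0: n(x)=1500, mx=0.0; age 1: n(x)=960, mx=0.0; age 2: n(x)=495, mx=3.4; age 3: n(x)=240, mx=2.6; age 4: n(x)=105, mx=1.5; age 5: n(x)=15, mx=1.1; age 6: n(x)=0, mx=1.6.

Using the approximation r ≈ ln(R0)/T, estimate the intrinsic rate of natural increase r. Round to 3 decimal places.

0.210

lx = nx/n0 = nx/1500: 1, 0.64, 0.33, 0.16, 0.07, 0.01, 0
R0 = Σ lx·mx = 0 + 0 + 1.122 + 0.416 + 0.105 + 0.011 + 0 = 1.654
Σ x·lx·mx = 3.967; T = 3.967/1.654 = 2.39843…
r ≈ ln(R0)/T = ln(1.654)/2.39843… = 0.2098… → 0.210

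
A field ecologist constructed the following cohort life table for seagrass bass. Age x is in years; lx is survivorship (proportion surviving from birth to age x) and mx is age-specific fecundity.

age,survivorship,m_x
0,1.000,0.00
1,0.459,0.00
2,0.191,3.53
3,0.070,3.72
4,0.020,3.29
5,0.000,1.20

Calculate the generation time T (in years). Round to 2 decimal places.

2.39

lx·mx: 0, 0, 0.67423, 0.2604, 0.0658, 0 → R0 = 1.00043
x·lx·mx: 0, 0, 1.34846, 0.7812, 0.2632, 0 → Σ = 2.39286
T = 2.39286 / 1.00043 = 2.391832… → 2.39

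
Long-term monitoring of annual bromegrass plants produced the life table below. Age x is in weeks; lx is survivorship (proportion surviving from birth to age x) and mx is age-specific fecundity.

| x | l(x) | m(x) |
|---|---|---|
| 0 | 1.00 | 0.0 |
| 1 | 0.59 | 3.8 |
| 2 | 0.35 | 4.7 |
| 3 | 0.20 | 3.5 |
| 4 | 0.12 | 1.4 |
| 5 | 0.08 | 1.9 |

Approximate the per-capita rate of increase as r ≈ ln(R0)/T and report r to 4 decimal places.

R0 = Σ lx·mx = 0 + 2.242 + 1.645 + 0.7 + 0.168 + 0.152 = 4.907
Σ x·lx·mx = 9.064; T = 9.064/4.907 = 1.84716…
r ≈ ln(R0)/T = ln(4.907)/1.84716… = 0.861141… → 0.8611

0.8611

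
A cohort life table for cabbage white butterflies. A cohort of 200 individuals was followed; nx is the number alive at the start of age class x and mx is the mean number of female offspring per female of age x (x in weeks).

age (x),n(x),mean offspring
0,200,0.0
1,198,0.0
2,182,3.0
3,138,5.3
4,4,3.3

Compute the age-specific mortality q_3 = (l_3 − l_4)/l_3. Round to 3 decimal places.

lx = nx/n0 = nx/200: 1, 0.99, 0.91, 0.69, 0.02
q_3 = (l_3 − l_4) / l_3 = (0.69 − 0.02) / 0.69
     = 0.67 / 0.69 = 0.971014… → 0.971

0.971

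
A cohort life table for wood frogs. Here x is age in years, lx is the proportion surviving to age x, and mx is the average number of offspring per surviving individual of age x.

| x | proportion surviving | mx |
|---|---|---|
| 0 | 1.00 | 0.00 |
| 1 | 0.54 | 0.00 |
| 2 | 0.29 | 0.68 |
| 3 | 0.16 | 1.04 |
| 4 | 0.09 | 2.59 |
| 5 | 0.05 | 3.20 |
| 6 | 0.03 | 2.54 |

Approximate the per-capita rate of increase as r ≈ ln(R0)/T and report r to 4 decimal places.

R0 = Σ lx·mx = 0 + 0 + 0.1972 + 0.1664 + 0.2331 + 0.16 + 0.0762 = 0.8329
Σ x·lx·mx = 3.0832; T = 3.0832/0.8329 = 3.70176…
r ≈ ln(R0)/T = ln(0.8329)/3.70176… = -0.049393… → -0.0494

-0.0494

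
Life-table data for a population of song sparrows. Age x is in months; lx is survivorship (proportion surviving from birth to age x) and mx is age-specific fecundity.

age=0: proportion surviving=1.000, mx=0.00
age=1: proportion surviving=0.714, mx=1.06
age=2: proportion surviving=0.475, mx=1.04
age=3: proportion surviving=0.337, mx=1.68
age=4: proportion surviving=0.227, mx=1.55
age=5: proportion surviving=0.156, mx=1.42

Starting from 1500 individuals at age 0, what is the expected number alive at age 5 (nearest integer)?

234

Expected survivors = N0 · l_5 = 1500 × 0.156 = 234 → 234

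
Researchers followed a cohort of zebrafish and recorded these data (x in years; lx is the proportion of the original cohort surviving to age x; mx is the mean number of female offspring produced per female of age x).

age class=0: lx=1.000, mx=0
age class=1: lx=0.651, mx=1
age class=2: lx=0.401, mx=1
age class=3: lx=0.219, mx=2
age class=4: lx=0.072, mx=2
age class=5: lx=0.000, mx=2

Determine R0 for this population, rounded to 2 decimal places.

1.63

lx·mx by age: 0, 0.651, 0.401, 0.438, 0.144, 0
R0 = Σ lx·mx = 1.634 → 1.63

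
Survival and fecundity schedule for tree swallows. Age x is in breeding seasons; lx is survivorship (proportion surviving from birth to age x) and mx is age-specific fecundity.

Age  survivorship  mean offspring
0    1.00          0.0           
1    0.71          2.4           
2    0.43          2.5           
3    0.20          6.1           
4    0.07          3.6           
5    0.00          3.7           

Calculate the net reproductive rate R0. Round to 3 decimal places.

lx·mx by age: 0, 1.704, 1.075, 1.22, 0.252, 0
R0 = Σ lx·mx = 4.251 → 4.251

4.251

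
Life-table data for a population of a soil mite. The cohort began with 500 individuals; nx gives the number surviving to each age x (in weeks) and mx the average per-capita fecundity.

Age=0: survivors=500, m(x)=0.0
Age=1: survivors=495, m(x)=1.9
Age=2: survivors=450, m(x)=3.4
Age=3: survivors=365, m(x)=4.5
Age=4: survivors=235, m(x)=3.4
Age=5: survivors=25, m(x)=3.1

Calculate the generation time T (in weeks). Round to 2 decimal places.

lx = nx/n0 = nx/500: 1, 0.99, 0.9, 0.73, 0.47, 0.05
lx·mx: 0, 1.881, 3.06, 3.285, 1.598, 0.155 → R0 = 9.979
x·lx·mx: 0, 1.881, 6.12, 9.855, 6.392, 0.775 → Σ = 25.023
T = 25.023 / 9.979 = 2.507566… → 2.51

2.51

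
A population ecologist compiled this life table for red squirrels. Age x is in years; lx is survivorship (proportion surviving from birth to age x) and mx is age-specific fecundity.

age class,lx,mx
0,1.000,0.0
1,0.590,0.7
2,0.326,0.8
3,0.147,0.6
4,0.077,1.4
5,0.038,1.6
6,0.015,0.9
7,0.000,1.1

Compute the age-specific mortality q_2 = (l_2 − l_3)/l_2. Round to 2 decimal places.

0.55

q_2 = (l_2 − l_3) / l_2 = (0.326 − 0.147) / 0.326
     = 0.179 / 0.326 = 0.54908… → 0.55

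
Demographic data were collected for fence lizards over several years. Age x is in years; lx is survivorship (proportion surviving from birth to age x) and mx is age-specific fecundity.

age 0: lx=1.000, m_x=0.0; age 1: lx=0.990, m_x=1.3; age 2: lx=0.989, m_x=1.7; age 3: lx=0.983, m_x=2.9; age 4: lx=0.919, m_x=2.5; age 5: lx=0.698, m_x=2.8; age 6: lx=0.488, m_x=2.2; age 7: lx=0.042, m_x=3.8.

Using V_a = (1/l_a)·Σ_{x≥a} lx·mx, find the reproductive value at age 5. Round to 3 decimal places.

lx·mx for x ≥ 5: 1.9544, 1.0736, 0.1596 → sum = 3.1876
V_5 = 3.1876 / l_5 = 3.1876 / 0.698 = 4.566762… → 4.567

4.567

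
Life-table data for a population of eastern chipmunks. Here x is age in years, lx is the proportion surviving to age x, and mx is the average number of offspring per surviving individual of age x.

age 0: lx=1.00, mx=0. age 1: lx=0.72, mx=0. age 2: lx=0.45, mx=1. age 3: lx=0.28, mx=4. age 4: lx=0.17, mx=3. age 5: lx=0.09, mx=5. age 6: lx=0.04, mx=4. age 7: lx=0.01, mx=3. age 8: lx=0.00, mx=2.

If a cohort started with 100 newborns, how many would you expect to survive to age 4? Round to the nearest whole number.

Expected survivors = N0 · l_4 = 100 × 0.17 = 17 → 17

17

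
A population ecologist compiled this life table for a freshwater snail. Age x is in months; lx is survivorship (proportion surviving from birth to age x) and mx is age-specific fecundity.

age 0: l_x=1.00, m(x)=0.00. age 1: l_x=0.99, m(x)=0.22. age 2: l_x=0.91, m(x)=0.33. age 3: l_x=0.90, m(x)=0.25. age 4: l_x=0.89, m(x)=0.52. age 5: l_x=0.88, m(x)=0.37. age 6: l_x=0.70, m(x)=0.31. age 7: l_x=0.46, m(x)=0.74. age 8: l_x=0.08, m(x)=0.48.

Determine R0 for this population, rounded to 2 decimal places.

2.13

lx·mx by age: 0, 0.2178, 0.3003, 0.225, 0.4628, 0.3256, 0.217, 0.3404, 0.0384
R0 = Σ lx·mx = 2.1273 → 2.13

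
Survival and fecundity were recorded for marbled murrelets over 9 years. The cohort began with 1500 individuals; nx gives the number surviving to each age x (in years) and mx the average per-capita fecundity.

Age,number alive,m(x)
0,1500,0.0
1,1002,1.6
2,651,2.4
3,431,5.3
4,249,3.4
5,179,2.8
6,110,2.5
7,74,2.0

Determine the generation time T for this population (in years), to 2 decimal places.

2.79

lx = nx/n0 = nx/1500: 1, 0.668, 0.434, 0.28733…, 0.166, 0.11933…, 0.07333…, 0.04933…
lx·mx: 0, 1.0688, 1.0416, 1.522867…, 0.5644, 0.334133…, 0.183333…, 0.098667… → R0 = 4.8138…
x·lx·mx: 0, 1.0688, 2.0832, 4.5686…, 2.2576, 1.670667…, 1.1…, 0.690667… → Σ = 13.439533…
T = 13.439533… / 4.8138… = 2.791876… → 2.79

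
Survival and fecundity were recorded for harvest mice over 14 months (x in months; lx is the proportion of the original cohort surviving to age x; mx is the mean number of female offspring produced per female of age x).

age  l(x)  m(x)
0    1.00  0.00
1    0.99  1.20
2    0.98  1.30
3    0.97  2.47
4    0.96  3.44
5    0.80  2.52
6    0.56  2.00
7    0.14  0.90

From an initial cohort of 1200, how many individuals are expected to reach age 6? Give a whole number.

672

Expected survivors = N0 · l_6 = 1200 × 0.56 = 672 → 672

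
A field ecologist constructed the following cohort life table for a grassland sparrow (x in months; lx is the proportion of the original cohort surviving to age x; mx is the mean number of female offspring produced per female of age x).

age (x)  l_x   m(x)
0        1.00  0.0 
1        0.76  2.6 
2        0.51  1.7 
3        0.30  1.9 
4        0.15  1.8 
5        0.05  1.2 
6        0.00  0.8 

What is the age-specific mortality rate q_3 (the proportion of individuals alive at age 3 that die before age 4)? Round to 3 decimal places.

0.500

q_3 = (l_3 − l_4) / l_3 = (0.3 − 0.15) / 0.3
     = 0.15 / 0.3 = 0.5 → 0.500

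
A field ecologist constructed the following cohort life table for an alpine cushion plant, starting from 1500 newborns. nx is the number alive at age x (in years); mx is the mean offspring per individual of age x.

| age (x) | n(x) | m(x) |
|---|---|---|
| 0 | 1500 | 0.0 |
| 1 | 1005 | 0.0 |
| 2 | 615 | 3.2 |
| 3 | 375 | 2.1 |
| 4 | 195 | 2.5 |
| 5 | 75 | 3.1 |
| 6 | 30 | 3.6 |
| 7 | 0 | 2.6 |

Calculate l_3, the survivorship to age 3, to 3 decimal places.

0.250

l_3 = n_3/n_0 = 375/1500 = 0.25 → 0.250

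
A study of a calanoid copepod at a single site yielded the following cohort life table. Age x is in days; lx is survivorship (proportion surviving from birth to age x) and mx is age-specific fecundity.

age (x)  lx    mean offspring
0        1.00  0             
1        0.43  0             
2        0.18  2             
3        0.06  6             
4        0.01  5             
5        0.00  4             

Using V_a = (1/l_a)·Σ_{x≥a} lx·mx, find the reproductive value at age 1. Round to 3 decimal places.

1.791

lx·mx for x ≥ 1: 0, 0.36, 0.36, 0.05, 0 → sum = 0.77
V_1 = 0.77 / l_1 = 0.77 / 0.43 = 1.790698… → 1.791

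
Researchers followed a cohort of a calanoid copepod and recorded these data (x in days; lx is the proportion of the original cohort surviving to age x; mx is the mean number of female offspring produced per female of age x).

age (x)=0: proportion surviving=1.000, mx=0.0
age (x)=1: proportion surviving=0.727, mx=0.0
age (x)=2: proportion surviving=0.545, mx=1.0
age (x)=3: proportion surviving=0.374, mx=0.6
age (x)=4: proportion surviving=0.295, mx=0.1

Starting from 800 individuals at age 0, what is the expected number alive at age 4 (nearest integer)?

Expected survivors = N0 · l_4 = 800 × 0.295 = 236 → 236

236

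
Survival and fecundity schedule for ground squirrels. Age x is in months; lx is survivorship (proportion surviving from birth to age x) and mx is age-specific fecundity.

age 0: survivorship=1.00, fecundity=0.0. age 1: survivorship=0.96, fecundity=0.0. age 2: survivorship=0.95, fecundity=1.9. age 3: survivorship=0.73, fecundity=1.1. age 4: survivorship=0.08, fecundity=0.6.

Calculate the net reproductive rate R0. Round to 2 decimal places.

lx·mx by age: 0, 0, 1.805, 0.803, 0.048
R0 = Σ lx·mx = 2.656 → 2.66

2.66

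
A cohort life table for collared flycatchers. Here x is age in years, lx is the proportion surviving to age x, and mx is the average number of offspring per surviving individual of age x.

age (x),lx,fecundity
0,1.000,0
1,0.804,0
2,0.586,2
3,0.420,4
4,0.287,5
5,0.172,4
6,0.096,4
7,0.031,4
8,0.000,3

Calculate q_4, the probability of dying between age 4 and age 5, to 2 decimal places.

q_4 = (l_4 − l_5) / l_4 = (0.287 − 0.172) / 0.287
     = 0.115 / 0.287 = 0.400697… → 0.40

0.40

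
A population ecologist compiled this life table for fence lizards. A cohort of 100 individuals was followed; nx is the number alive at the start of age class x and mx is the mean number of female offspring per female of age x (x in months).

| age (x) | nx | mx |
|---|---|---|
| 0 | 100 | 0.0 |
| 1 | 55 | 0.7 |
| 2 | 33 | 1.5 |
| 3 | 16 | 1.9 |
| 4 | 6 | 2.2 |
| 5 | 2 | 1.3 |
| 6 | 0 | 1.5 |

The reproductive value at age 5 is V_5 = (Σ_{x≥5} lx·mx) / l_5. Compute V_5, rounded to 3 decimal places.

lx = nx/n0 = nx/100: 1, 0.55, 0.33, 0.16, 0.06, 0.02, 0
lx·mx for x ≥ 5: 0.026, 0 → sum = 0.026
V_5 = 0.026 / l_5 = 0.026 / 0.02 = 1.3 → 1.300

1.300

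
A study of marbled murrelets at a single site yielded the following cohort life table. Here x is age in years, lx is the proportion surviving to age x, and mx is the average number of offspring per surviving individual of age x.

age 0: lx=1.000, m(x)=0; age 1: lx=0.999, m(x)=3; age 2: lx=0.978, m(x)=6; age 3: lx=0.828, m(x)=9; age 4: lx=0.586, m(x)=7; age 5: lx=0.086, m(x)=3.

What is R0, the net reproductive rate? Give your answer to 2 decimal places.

lx·mx by age: 0, 2.997, 5.868, 7.452, 4.102, 0.258
R0 = Σ lx·mx = 20.677 → 20.68

20.68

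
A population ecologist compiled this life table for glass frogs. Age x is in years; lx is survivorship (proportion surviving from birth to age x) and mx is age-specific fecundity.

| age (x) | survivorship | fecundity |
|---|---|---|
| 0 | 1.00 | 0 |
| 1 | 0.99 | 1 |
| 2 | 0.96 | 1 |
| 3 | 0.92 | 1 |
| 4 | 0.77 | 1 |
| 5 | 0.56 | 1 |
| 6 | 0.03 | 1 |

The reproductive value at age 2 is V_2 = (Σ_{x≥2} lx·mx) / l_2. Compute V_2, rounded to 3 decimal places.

3.375

lx·mx for x ≥ 2: 0.96, 0.92, 0.77, 0.56, 0.03 → sum = 3.24
V_2 = 3.24 / l_2 = 3.24 / 0.96 = 3.375 → 3.375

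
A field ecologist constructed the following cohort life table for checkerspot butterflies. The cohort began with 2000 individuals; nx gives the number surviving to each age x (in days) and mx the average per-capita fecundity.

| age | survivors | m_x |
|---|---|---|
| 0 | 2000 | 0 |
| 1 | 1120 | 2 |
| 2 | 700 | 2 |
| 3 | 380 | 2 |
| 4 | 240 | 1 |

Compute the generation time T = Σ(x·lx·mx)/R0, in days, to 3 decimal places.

lx = nx/n0 = nx/2000: 1, 0.56, 0.35, 0.19, 0.12
lx·mx: 0, 1.12, 0.7, 0.38, 0.12 → R0 = 2.32
x·lx·mx: 0, 1.12, 1.4, 1.14, 0.48 → Σ = 4.14
T = 4.14 / 2.32 = 1.784483… → 1.784

1.784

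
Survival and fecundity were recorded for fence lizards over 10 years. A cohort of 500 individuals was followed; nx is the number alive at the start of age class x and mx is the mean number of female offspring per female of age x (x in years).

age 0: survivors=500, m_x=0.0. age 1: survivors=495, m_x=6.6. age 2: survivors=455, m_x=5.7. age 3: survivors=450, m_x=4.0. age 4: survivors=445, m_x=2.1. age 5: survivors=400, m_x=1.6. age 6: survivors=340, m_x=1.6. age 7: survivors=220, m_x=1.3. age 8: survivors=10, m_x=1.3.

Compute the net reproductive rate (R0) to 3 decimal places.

lx = nx/n0 = nx/500: 1, 0.99, 0.91, 0.9, 0.89, 0.8, 0.68, 0.44, 0.02
lx·mx by age: 0, 6.534, 5.187, 3.6, 1.869, 1.28, 1.088, 0.572, 0.026
R0 = Σ lx·mx = 20.156 → 20.156

20.156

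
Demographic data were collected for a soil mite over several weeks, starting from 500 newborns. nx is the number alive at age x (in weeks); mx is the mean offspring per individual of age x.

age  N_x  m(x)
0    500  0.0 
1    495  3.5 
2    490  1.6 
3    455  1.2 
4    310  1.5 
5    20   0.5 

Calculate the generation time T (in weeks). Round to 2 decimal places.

1.94

lx = nx/n0 = nx/500: 1, 0.99, 0.98, 0.91, 0.62, 0.04
lx·mx: 0, 3.465, 1.568, 1.092, 0.93, 0.02 → R0 = 7.075
x·lx·mx: 0, 3.465, 3.136, 3.276, 3.72, 0.1 → Σ = 13.697
T = 13.697 / 7.075 = 1.935972… → 1.94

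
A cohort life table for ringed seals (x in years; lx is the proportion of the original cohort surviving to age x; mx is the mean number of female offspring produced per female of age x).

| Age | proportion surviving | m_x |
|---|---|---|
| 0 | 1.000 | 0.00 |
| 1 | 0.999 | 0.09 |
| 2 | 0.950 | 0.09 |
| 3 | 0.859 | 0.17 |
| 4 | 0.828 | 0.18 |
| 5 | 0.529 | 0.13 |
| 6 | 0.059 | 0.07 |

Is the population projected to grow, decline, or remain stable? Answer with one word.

declining

R0 = Σ lx·mx = 0 + 0.08991 + 0.0855 + 0.14603 + 0.14904 + 0.06877 + 0.00413 = 0.54338
R0 < 1, so the population is declining.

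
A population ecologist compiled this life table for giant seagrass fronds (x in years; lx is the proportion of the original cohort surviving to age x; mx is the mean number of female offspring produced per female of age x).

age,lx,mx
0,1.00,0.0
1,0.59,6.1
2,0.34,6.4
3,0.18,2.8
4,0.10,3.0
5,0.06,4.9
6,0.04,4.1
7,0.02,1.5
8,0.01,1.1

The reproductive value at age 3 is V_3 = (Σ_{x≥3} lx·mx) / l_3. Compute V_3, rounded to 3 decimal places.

7.239

lx·mx for x ≥ 3: 0.504, 0.3, 0.294, 0.164, 0.03, 0.011 → sum = 1.303
V_3 = 1.303 / l_3 = 1.303 / 0.18 = 7.238889… → 7.239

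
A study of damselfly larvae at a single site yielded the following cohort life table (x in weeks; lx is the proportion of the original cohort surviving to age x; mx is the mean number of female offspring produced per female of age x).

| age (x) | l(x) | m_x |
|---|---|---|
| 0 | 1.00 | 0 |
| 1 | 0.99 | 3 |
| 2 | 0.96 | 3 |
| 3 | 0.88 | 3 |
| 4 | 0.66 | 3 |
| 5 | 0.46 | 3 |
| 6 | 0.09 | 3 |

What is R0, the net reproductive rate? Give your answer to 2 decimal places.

lx·mx by age: 0, 2.97, 2.88, 2.64, 1.98, 1.38, 0.27
R0 = Σ lx·mx = 12.12 → 12.12

12.12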